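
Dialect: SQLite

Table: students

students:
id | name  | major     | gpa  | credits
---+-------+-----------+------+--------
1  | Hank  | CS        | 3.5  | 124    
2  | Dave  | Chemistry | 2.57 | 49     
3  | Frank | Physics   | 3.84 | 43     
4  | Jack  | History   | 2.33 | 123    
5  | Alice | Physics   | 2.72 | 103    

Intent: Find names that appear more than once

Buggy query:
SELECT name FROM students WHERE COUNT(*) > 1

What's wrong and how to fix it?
Bug: WHERE can't reference COUNT(*); aggregates are computed after WHERE

Fix: GROUP BY name, then filter groups with HAVING COUNT(*) > 1

Corrected query:
SELECT name FROM students GROUP BY name HAVING COUNT(*) > 1

Result:
(no rows)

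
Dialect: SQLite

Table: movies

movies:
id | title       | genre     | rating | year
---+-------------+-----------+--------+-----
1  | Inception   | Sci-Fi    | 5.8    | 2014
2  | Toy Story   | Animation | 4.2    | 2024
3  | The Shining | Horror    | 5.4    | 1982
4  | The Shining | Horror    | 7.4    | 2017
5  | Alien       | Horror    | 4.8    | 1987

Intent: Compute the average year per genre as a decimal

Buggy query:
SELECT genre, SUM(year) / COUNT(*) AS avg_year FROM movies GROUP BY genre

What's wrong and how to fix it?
Bug: SUM(year) and COUNT(*) are both integers; the division truncates the fractional part

Fix: Multiply by 1.0 (or CAST to REAL) to force floating-point division

Corrected query:
SELECT genre, SUM(year) * 1.0 / COUNT(*) AS avg_year FROM movies GROUP BY genre

Result:
genre     | avg_year   
----------+------------
Animation | 2024       
Horror    | 1995.333333
Sci-Fi    | 2014       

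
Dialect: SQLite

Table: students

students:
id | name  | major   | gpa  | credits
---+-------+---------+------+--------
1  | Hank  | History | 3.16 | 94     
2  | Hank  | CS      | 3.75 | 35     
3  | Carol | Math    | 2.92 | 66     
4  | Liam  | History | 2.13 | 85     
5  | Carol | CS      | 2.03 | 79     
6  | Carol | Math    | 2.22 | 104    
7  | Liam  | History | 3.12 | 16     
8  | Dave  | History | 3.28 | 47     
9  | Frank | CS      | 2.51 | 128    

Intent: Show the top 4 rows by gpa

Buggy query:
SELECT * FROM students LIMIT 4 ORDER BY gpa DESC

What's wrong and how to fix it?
Bug: ORDER BY cannot follow LIMIT; LIMIT is the final clause

Fix: Swap the clauses: ORDER BY first, then LIMIT

Corrected query:
SELECT * FROM students ORDER BY gpa DESC LIMIT 4

Result:
id | name | major   | gpa  | credits
---+------+---------+------+--------
2  | Hank | CS      | 3.75 | 35     
8  | Dave | History | 3.28 | 47     
1  | Hank | History | 3.16 | 94     
7  | Liam | History | 3.12 | 16     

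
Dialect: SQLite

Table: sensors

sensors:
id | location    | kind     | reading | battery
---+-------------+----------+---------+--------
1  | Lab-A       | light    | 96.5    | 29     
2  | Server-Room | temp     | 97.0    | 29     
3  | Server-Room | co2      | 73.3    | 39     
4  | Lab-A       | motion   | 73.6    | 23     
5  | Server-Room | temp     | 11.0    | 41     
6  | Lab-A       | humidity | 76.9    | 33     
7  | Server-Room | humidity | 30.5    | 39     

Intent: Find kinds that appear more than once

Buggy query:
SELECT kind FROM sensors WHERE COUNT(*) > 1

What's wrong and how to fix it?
Bug: WHERE can't reference COUNT(*); aggregates are computed after WHERE

Fix: Group first, then use HAVING for the count condition

Corrected query:
SELECT kind FROM sensors GROUP BY kind HAVING COUNT(*) > 1

Result:
kind    
--------
humidity
temp    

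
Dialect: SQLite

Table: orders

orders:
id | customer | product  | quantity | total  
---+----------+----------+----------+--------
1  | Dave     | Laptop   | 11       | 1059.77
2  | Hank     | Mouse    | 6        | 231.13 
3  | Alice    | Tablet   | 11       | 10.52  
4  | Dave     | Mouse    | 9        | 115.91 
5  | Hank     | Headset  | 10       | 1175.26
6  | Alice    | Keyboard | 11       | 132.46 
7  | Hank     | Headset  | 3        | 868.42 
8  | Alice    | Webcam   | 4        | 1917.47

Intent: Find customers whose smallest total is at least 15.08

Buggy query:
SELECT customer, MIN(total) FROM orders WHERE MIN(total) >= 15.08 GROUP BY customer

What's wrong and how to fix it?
Bug: Aggregates like MIN are computed per group after WHERE runs

Fix: Replace WHERE with HAVING after the GROUP BY

Corrected query:
SELECT customer, MIN(total) FROM orders GROUP BY customer HAVING MIN(total) >= 15.08

Result:
customer | MIN(total)
---------+-----------
Dave     | 115.91    
Hank     | 231.13    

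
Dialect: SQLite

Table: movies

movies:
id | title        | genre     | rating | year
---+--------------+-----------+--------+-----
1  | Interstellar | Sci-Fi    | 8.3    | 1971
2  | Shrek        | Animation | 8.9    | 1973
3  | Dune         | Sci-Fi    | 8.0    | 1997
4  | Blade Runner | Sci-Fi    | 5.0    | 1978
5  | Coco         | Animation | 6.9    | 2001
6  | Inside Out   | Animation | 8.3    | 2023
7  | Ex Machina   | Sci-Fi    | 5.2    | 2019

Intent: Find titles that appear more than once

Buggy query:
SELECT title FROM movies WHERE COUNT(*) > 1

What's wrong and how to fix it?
Bug: WHERE can't reference COUNT(*); aggregates are computed after WHERE

Fix: Group first, then use HAVING for the count condition

Corrected query:
SELECT title FROM movies GROUP BY title HAVING COUNT(*) > 1

Result:
(no rows)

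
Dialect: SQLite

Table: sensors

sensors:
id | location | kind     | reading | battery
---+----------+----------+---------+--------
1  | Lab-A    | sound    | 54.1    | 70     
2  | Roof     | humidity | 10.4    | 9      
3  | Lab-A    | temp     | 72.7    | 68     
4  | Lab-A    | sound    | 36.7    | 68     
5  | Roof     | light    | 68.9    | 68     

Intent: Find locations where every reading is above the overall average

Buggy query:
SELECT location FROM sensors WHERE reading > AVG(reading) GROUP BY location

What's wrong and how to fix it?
Bug: WHERE evaluates per row before aggregation, so AVG() is unavailable

Fix: Compute the overall average in a scalar subquery and compare each group's MIN against it in HAVING

Corrected query:
SELECT location FROM sensors GROUP BY location HAVING MIN(reading) > (SELECT AVG(reading) FROM sensors)

Result:
(no rows)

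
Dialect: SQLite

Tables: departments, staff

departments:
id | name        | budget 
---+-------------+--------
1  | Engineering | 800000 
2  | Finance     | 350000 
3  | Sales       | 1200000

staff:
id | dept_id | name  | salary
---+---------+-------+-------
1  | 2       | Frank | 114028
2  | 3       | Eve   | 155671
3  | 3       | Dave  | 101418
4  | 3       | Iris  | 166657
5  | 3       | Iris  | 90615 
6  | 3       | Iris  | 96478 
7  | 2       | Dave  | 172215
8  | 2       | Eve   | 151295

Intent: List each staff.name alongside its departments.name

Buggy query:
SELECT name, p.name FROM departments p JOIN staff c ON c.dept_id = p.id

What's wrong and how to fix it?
Bug: Both tables have a 'name' column; the unqualified reference is ambiguous

Fix: Qualify the column with its table alias (c.name)

Corrected query:
SELECT c.name, p.name FROM departments p JOIN staff c ON c.dept_id = p.id

Result:
name  | name   
------+--------
Frank | Finance
Eve   | Sales  
Dave  | Sales  
Iris  | Sales  
Iris  | Sales  
Iris  | Sales  
Dave  | Finance
Eve   | Finance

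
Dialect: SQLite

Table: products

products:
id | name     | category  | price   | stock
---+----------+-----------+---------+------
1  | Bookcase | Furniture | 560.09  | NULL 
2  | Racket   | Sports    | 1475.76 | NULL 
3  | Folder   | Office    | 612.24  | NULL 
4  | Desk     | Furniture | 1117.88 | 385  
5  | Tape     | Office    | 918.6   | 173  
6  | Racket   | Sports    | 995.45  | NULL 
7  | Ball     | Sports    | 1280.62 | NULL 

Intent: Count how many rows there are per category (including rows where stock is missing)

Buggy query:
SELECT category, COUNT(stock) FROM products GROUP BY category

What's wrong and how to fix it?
Bug: COUNT(column) counts non-NULL values only; rows with NULL stock aren't counted

Fix: Replace COUNT(stock) with COUNT(*)

Corrected query:
SELECT category, COUNT(*) FROM products GROUP BY category

Result:
category  | COUNT(*)
----------+---------
Furniture | 2       
Office    | 2       
Sports    | 3       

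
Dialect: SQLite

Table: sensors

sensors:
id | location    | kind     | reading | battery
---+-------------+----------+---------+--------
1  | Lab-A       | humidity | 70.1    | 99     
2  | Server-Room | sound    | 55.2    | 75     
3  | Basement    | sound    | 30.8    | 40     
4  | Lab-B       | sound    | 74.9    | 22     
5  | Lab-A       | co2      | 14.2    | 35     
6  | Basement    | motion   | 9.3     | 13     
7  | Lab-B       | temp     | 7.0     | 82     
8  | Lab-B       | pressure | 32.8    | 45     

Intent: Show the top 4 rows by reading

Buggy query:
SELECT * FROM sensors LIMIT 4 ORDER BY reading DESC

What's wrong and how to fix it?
Bug: LIMIT must come after ORDER BY

Fix: Sort with ORDER BY, then apply LIMIT

Corrected query:
SELECT * FROM sensors ORDER BY reading DESC LIMIT 4

Result:
id | location    | kind     | reading | battery
---+-------------+----------+---------+--------
4  | Lab-B       | sound    | 74.9    | 22     
1  | Lab-A       | humidity | 70.1    | 99     
2  | Server-Room | sound    | 55.2    | 75     
8  | Lab-B       | pressure | 32.8    | 45     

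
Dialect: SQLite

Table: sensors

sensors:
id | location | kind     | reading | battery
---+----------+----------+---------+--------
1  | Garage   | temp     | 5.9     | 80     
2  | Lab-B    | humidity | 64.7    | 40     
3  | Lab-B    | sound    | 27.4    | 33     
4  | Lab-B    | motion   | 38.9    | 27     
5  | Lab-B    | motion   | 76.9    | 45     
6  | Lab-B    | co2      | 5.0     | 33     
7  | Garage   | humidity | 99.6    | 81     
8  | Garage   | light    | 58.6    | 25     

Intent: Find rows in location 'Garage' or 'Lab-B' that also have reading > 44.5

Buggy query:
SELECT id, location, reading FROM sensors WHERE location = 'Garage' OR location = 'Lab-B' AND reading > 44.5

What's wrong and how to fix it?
Bug: Without parentheses, AND is evaluated before OR, so the reading filter only applies to the 'Lab-B' branch

Fix: Add parentheses around the OR so the AND applies to both alternatives

Corrected query:
SELECT id, location, reading FROM sensors WHERE (location = 'Garage' OR location = 'Lab-B') AND reading > 44.5

Result:
id | location | reading
---+----------+--------
2  | Lab-B    | 64.7   
5  | Lab-B    | 76.9   
7  | Garage   | 99.6   
8  | Garage   | 58.6   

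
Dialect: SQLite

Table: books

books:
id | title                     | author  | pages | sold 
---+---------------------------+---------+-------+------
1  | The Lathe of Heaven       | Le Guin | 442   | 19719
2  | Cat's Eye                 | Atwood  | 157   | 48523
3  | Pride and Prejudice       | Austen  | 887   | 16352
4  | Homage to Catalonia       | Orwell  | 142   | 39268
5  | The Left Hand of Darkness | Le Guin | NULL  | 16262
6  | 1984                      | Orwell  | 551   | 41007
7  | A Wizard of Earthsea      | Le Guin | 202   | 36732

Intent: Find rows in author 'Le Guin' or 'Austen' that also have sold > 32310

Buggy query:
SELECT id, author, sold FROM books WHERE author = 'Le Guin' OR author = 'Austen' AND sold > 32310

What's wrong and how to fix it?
Bug: AND binds tighter than OR, so this parses as author = 'Le Guin' OR (author = 'Austen' AND sold > 32310)

Fix: Add parentheses around the OR so the AND applies to both alternatives

Corrected query:
SELECT id, author, sold FROM books WHERE (author = 'Le Guin' OR author = 'Austen') AND sold > 32310

Result:
id | author  | sold 
---+---------+------
7  | Le Guin | 36732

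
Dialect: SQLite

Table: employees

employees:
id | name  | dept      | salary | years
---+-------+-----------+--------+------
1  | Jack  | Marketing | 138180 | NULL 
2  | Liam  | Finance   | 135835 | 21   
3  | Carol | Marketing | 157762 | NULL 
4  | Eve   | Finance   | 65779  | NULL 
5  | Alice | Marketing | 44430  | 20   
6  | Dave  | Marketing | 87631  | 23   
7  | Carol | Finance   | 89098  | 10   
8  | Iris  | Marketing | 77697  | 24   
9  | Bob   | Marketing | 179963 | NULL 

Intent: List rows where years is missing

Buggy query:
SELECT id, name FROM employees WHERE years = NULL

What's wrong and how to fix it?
Bug: Comparing to NULL with '=' never matches; NULL = NULL is unknown, not true

Fix: Replace '= NULL' with 'IS NULL'

Corrected query:
SELECT id, name FROM employees WHERE years IS NULL

Result:
id | name 
---+------
1  | Jack 
3  | Carol
4  | Eve  
9  | Bob  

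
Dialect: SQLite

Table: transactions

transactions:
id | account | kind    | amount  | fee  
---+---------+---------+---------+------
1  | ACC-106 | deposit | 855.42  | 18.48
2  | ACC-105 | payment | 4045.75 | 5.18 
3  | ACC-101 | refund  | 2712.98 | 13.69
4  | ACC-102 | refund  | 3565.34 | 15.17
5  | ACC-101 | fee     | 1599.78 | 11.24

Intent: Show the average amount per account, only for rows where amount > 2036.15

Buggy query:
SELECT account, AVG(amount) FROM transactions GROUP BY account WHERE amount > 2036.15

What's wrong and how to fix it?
Bug: WHERE cannot follow GROUP BY

Fix: Move the WHERE clause before GROUP BY

Corrected query:
SELECT account, AVG(amount) FROM transactions WHERE amount > 2036.15 GROUP BY account

Result:
account | AVG(amount)
--------+------------
ACC-101 | 2712.98    
ACC-102 | 3565.34    
ACC-105 | 4045.75    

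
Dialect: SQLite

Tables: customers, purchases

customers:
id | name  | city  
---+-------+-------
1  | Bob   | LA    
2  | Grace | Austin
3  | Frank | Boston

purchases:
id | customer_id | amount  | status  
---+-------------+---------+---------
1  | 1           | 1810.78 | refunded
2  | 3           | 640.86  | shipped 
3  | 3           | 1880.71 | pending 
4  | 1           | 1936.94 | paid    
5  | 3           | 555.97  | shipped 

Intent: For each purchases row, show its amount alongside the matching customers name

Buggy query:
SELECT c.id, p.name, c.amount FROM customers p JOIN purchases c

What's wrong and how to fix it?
Bug: JOIN with no ON clause produces a cartesian product; every purchases row pairs with every customers row

Fix: Specify the join condition linking the foreign key to the parent id

Corrected query:
SELECT c.id, p.name, c.amount FROM customers p JOIN purchases c ON c.customer_id = p.id

Result:
id | name  | amount 
---+-------+--------
1  | Bob   | 1810.78
2  | Frank | 640.86 
3  | Frank | 1880.71
4  | Bob   | 1936.94
5  | Frank | 555.97 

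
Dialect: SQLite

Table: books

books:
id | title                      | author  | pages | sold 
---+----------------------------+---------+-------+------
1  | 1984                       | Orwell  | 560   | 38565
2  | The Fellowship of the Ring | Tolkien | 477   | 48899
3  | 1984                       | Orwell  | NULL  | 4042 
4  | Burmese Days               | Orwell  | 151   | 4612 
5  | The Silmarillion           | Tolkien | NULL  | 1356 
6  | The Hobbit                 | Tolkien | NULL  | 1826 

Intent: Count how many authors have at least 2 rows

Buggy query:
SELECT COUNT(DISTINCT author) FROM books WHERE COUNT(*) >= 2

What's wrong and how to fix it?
Bug: WHERE filters individual rows, not groups, so a group-level COUNT is invalid there

Fix: Use a subquery that GROUPs and filters with HAVING, then count its rows

Corrected query:
SELECT COUNT(*) FROM (SELECT author FROM books GROUP BY author HAVING COUNT(*) >= 2)

Result:
COUNT(*)
--------
2       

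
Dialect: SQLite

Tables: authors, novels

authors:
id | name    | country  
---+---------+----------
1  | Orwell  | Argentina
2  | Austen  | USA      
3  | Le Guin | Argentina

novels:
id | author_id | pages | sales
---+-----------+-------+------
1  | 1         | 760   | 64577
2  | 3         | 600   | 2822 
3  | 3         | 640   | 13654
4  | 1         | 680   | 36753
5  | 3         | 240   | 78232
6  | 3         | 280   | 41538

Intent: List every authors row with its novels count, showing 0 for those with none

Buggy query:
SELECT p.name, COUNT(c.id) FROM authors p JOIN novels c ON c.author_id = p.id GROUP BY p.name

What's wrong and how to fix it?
Bug: An inner join excludes parents with zero children

Fix: Use LEFT JOIN so parents without children still appear (COUNT(c.id) gives 0)

Corrected query:
SELECT p.name, COUNT(c.id) FROM authors p LEFT JOIN novels c ON c.author_id = p.id GROUP BY p.name

Result:
name    | COUNT(c.id)
--------+------------
Austen  | 0          
Le Guin | 4          
Orwell  | 2          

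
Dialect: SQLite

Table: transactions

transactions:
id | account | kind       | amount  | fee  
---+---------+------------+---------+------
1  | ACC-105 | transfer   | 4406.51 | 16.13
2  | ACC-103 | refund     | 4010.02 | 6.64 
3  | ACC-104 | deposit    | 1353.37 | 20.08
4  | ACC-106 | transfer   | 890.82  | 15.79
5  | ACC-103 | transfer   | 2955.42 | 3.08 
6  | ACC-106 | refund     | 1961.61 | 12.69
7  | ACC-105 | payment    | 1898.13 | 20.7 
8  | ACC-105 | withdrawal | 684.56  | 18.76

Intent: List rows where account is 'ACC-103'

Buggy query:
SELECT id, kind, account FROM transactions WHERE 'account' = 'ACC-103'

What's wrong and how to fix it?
Bug: 'account' in single quotes is a string literal, not the column; the comparison is literal-vs-literal and never true

Fix: Remove the quotes around the column name (or use double quotes for an identifier)

Corrected query:
SELECT id, kind, account FROM transactions WHERE account = 'ACC-103'

Result:
id | kind     | account
---+----------+--------
2  | refund   | ACC-103
5  | transfer | ACC-103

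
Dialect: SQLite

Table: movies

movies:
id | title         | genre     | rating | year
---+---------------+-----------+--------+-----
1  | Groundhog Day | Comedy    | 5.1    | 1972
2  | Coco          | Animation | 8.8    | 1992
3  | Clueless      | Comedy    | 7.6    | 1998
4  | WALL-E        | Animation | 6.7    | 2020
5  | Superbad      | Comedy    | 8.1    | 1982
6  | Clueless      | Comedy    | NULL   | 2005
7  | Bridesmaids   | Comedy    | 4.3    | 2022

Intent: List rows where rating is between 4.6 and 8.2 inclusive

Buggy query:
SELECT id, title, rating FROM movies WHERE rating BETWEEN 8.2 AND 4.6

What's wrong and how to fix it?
Bug: BETWEEN expects the lower bound first; with 8.2 AND 4.6 the range is empty

Fix: Swap the bounds so the smaller value comes first

Corrected query:
SELECT id, title, rating FROM movies WHERE rating BETWEEN 4.6 AND 8.2

Result:
id | title         | rating
---+---------------+-------
1  | Groundhog Day | 5.1   
3  | Clueless      | 7.6   
4  | WALL-E        | 6.7   
5  | Superbad      | 8.1   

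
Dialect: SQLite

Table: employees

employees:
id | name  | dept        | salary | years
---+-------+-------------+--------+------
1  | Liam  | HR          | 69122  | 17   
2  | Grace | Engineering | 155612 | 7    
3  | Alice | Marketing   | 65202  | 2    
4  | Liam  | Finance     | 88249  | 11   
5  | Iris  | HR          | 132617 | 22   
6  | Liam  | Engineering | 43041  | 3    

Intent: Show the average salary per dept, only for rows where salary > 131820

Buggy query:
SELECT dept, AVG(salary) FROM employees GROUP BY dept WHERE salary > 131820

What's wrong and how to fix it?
Bug: Row-level WHERE must come before GROUP BY in the clause order

Fix: Move the WHERE clause before GROUP BY

Corrected query:
SELECT dept, AVG(salary) FROM employees WHERE salary > 131820 GROUP BY dept

Result:
dept        | AVG(salary)
------------+------------
Engineering | 155612     
HR          | 132617     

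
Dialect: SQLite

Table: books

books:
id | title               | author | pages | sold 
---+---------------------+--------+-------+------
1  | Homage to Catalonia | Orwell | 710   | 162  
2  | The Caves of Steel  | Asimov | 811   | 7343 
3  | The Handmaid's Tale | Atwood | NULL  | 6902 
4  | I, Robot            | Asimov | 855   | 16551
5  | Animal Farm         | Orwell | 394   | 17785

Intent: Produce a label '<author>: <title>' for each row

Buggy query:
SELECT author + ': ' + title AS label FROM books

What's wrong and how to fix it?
Bug: SQLite uses || for string concatenation; + coerces text to numbers (yielding 0)

Fix: Replace + with || to concatenate text

Corrected query:
SELECT author || ': ' || title AS label FROM books

Result:
label                      
---------------------------
Orwell: Homage to Catalonia
Asimov: The Caves of Steel 
Atwood: The Handmaid's Tale
Asimov: I, Robot           
Orwell: Animal Farm        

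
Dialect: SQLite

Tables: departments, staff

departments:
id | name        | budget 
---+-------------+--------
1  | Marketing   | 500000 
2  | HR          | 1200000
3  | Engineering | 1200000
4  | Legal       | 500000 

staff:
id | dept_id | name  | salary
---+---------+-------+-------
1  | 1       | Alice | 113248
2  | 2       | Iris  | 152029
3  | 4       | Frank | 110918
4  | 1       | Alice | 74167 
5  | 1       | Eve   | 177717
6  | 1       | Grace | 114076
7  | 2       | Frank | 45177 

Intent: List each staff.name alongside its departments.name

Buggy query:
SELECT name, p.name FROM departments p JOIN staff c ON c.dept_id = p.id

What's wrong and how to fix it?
Bug: Both tables have a 'name' column; the unqualified reference is ambiguous

Fix: Prefix ambiguous columns with the table alias

Corrected query:
SELECT c.name, p.name FROM departments p JOIN staff c ON c.dept_id = p.id

Result:
name  | name     
------+----------
Alice | Marketing
Iris  | HR       
Frank | Legal    
Alice | Marketing
Eve   | Marketing
Grace | Marketing
Frank | HR       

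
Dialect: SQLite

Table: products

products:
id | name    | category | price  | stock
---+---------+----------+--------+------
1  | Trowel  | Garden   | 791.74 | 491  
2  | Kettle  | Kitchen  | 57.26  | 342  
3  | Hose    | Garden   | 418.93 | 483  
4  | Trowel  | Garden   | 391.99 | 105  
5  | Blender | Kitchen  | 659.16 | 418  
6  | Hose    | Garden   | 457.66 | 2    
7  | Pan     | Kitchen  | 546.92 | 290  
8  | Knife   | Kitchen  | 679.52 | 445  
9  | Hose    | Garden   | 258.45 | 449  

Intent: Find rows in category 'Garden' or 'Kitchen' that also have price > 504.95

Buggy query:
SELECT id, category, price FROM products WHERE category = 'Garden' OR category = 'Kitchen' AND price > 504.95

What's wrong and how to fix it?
Bug: Without parentheses, AND is evaluated before OR, so the price filter only applies to the 'Kitchen' branch

Fix: Group the OR with parentheses (or use IN), then AND the threshold

Corrected query:
SELECT id, category, price FROM products WHERE (category = 'Garden' OR category = 'Kitchen') AND price > 504.95

Result:
id | category | price 
---+----------+-------
1  | Garden   | 791.74
5  | Kitchen  | 659.16
7  | Kitchen  | 546.92
8  | Kitchen  | 679.52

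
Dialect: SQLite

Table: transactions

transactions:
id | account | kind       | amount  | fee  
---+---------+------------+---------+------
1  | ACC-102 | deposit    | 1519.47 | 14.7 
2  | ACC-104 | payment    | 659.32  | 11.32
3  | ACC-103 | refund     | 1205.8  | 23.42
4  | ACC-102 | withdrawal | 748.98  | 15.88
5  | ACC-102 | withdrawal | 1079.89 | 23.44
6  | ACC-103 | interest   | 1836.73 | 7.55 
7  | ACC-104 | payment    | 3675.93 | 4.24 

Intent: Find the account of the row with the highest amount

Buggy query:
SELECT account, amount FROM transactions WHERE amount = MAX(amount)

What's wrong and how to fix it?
Bug: MAX(amount) is an aggregate and cannot be used directly in WHERE

Fix: Wrap MAX in a scalar subquery so WHERE compares against a single value

Corrected query:
SELECT account, amount FROM transactions WHERE amount = (SELECT MAX(amount) FROM transactions)

Result:
account | amount 
--------+--------
ACC-104 | 3675.93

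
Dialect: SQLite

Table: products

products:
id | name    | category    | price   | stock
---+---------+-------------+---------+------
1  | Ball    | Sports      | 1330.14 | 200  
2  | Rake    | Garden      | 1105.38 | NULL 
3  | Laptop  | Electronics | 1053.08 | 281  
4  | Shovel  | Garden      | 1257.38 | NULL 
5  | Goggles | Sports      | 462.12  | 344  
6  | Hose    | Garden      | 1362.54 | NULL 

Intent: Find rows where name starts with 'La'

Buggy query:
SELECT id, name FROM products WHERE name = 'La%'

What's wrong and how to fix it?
Bug: Wildcards only work with LIKE; '=' treats '%' as a literal character

Fix: Use LIKE for wildcard pattern matching

Corrected query:
SELECT id, name FROM products WHERE name LIKE 'La%'

Result:
id | name  
---+-------
3  | Laptop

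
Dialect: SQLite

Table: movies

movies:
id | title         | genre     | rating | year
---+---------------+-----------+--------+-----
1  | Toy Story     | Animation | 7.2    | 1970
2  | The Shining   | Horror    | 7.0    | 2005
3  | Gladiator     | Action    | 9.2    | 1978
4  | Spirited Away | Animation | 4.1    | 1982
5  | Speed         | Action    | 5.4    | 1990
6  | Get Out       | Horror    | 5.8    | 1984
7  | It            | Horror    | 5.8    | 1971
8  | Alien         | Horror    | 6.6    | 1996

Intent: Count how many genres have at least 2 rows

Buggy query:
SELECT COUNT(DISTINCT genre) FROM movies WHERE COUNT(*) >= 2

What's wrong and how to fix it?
Bug: COUNT(*) cannot appear in WHERE; the per-group count doesn't exist yet

Fix: Use a subquery that GROUPs and filters with HAVING, then count its rows

Corrected query:
SELECT COUNT(*) FROM (SELECT genre FROM movies GROUP BY genre HAVING COUNT(*) >= 2)

Result:
COUNT(*)
--------
3       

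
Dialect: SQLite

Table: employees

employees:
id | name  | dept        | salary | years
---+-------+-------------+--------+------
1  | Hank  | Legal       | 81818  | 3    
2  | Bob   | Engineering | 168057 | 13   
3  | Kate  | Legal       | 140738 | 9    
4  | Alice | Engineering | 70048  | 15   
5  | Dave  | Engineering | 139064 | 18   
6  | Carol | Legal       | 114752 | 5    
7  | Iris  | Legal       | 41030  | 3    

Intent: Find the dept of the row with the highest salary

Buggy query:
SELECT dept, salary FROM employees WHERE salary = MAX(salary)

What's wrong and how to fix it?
Bug: WHERE is evaluated per row; an aggregate over the whole table isn't defined there

Fix: Use a subquery: WHERE salary = (SELECT MAX(salary) FROM employees)

Corrected query:
SELECT dept, salary FROM employees WHERE salary = (SELECT MAX(salary) FROM employees)

Result:
dept        | salary
------------+-------
Engineering | 168057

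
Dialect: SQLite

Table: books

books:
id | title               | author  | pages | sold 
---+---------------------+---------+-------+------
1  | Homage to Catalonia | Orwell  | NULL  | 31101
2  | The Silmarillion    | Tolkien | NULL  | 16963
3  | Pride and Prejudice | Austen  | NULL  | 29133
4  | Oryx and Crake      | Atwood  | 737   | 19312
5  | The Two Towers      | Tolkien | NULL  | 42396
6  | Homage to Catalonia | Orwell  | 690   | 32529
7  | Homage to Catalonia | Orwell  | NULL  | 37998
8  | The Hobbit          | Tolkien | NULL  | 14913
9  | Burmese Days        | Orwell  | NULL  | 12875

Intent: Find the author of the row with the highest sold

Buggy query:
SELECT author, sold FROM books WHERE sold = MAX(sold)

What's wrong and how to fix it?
Bug: MAX(sold) is an aggregate and cannot be used directly in WHERE

Fix: Wrap MAX in a scalar subquery so WHERE compares against a single value

Corrected query:
SELECT author, sold FROM books WHERE sold = (SELECT MAX(sold) FROM books)

Result:
author  | sold 
--------+------
Tolkien | 42396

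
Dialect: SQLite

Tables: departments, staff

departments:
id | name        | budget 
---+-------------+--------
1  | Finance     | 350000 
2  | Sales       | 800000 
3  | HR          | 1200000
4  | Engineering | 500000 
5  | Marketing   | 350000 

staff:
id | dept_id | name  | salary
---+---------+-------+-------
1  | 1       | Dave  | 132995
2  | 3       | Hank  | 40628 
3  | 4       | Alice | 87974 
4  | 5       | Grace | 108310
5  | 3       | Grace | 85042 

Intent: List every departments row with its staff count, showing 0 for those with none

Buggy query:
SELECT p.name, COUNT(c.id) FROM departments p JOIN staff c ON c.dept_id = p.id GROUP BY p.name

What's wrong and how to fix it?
Bug: An inner join excludes parents with zero children

Fix: Switch to LEFT JOIN to retain unmatched parent rows

Corrected query:
SELECT p.name, COUNT(c.id) FROM departments p LEFT JOIN staff c ON c.dept_id = p.id GROUP BY p.name

Result:
name        | COUNT(c.id)
------------+------------
Engineering | 1          
Finance     | 1          
HR          | 2          
Marketing   | 1          
Sales       | 0          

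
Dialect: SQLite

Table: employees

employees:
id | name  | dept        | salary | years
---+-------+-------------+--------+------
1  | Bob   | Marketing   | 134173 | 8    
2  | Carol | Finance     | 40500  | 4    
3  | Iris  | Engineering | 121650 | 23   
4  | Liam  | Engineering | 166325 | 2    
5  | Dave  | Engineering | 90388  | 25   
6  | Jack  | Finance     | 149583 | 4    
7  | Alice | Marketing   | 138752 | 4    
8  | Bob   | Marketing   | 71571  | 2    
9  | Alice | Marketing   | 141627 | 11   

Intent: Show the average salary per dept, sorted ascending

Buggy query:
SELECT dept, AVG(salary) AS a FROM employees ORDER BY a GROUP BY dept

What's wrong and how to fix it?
Bug: ORDER BY appears before GROUP BY; SQL clause order requires GROUP BY first

Fix: Reorder: SELECT … FROM … GROUP BY … ORDER BY …

Corrected query:
SELECT dept, AVG(salary) AS a FROM employees GROUP BY dept ORDER BY a

Result:
dept        | a        
------------+----------
Finance     | 95041.5  
Marketing   | 121530.75
Engineering | 126121   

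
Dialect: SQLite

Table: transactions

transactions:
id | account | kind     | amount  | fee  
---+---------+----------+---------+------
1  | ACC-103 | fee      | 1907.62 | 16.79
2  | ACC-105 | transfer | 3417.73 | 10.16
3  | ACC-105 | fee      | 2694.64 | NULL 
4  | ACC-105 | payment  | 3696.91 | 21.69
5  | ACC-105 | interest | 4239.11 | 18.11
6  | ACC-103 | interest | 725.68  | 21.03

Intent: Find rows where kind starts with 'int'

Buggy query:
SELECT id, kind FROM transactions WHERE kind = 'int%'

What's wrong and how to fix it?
Bug: Wildcards only work with LIKE; '=' treats '%' as a literal character

Fix: Replace '=' with LIKE so 'int%' is treated as a pattern

Corrected query:
SELECT id, kind FROM transactions WHERE kind LIKE 'int%'

Result:
id | kind    
---+---------
5  | interest
6  | interest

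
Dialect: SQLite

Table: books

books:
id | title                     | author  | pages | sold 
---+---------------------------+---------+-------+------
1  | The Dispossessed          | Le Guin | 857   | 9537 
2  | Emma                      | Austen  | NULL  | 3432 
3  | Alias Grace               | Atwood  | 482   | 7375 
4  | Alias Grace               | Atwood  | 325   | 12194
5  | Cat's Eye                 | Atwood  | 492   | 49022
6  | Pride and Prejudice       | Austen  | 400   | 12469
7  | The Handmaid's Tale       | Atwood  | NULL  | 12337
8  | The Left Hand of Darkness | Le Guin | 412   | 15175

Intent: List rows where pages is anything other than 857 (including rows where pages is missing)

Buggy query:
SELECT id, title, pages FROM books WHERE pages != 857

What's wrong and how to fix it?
Bug: Inequality against NULL is unknown, not true; rows with NULL are dropped

Fix: Add an explicit OR pages IS NULL to include the missing-value rows

Corrected query:
SELECT id, title, pages FROM books WHERE pages != 857 OR pages IS NULL

Result:
id | title                     | pages
---+---------------------------+------
2  | Emma                      | NULL 
3  | Alias Grace               | 482  
4  | Alias Grace               | 325  
5  | Cat's Eye                 | 492  
6  | Pride and Prejudice       | 400  
7  | The Handmaid's Tale       | NULL 
8  | The Left Hand of Darkness | 412  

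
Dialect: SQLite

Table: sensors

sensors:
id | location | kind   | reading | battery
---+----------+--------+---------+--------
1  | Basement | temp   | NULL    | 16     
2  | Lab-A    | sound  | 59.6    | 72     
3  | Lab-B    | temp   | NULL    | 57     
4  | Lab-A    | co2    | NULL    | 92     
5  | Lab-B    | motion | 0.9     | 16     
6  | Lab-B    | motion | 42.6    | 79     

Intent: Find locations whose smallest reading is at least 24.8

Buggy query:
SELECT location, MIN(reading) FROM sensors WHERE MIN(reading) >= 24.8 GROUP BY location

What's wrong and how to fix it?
Bug: MIN() in WHERE is a misuse of aggregate

Fix: Replace WHERE with HAVING after the GROUP BY

Corrected query:
SELECT location, MIN(reading) FROM sensors GROUP BY location HAVING MIN(reading) >= 24.8

Result:
location | MIN(reading)
---------+-------------
Lab-A    | 59.6        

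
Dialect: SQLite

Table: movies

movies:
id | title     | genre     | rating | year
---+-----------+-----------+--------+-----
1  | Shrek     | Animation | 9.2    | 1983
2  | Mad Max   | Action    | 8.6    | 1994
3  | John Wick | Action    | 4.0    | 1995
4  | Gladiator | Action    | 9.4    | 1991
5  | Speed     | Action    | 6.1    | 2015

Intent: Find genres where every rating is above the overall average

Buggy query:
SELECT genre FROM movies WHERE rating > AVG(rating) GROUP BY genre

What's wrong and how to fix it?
Bug: WHERE evaluates per row before aggregation, so AVG() is unavailable

Fix: Use a subquery for AVG and a HAVING MIN(...) filter so the condition holds for every row in the group

Corrected query:
SELECT genre FROM movies GROUP BY genre HAVING MIN(rating) > (SELECT AVG(rating) FROM movies)

Result:
genre    
---------
Animation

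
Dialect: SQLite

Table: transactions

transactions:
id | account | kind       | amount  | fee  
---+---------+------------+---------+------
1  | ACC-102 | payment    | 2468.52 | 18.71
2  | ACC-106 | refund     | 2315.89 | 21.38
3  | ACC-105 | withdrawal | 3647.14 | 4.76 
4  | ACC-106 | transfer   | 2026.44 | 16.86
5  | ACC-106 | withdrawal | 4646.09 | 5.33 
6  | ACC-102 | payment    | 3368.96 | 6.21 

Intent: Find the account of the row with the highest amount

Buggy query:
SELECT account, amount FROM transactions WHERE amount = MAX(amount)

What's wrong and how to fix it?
Bug: MAX(amount) is an aggregate and cannot be used directly in WHERE

Fix: Wrap MAX in a scalar subquery so WHERE compares against a single value

Corrected query:
SELECT account, amount FROM transactions WHERE amount = (SELECT MAX(amount) FROM transactions)

Result:
account | amount 
--------+--------
ACC-106 | 4646.09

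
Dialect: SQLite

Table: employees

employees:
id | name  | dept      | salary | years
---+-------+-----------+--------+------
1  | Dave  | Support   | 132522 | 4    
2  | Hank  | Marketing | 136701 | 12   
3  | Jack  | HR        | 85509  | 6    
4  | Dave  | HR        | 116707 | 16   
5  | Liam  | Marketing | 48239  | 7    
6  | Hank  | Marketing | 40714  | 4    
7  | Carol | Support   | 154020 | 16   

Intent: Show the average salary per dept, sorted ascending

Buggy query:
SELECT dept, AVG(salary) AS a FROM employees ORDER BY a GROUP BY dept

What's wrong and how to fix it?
Bug: ORDER BY appears before GROUP BY; SQL clause order requires GROUP BY first

Fix: Move ORDER BY to the end, after GROUP BY

Corrected query:
SELECT dept, AVG(salary) AS a FROM employees GROUP BY dept ORDER BY a

Result:
dept      | a     
----------+-------
Marketing | 75218 
HR        | 101108
Support   | 143271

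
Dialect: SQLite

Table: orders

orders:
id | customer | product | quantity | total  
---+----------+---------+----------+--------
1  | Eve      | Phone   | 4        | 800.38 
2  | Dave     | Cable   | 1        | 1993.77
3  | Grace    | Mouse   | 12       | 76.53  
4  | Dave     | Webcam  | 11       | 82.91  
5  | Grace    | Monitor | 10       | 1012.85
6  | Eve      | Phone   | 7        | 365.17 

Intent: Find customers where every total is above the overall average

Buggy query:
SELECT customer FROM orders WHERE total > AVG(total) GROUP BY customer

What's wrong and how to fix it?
Bug: AVG() is an aggregate; it can't sit directly in WHERE

Fix: Use a subquery for AVG and a HAVING MIN(...) filter so the condition holds for every row in the group

Corrected query:
SELECT customer FROM orders GROUP BY customer HAVING MIN(total) > (SELECT AVG(total) FROM orders)

Result:
(no rows)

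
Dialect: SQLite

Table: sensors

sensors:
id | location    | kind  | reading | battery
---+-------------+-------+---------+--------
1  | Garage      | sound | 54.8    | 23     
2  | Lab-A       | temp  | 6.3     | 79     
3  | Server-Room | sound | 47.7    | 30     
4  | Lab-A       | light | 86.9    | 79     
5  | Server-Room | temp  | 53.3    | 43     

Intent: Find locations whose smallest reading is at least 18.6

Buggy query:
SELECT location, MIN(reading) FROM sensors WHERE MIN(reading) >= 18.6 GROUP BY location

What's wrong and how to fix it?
Bug: MIN() in WHERE is a misuse of aggregate

Fix: Replace WHERE with HAVING after the GROUP BY

Corrected query:
SELECT location, MIN(reading) FROM sensors GROUP BY location HAVING MIN(reading) >= 18.6

Result:
location    | MIN(reading)
------------+-------------
Garage      | 54.8        
Server-Room | 47.7        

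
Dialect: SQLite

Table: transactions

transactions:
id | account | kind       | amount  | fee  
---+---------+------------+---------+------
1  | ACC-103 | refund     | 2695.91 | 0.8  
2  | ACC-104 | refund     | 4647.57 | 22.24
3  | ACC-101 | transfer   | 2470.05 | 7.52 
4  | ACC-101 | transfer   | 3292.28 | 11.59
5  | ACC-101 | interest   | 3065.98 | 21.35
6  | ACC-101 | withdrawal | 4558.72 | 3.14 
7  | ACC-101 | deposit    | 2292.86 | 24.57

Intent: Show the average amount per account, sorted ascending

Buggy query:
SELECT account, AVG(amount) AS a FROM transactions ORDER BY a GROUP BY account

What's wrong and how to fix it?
Bug: GROUP BY must precede ORDER BY

Fix: Reorder: SELECT … FROM … GROUP BY … ORDER BY …

Corrected query:
SELECT account, AVG(amount) AS a FROM transactions GROUP BY account ORDER BY a

Result:
account | a       
--------+---------
ACC-103 | 2695.91 
ACC-101 | 3135.978
ACC-104 | 4647.57 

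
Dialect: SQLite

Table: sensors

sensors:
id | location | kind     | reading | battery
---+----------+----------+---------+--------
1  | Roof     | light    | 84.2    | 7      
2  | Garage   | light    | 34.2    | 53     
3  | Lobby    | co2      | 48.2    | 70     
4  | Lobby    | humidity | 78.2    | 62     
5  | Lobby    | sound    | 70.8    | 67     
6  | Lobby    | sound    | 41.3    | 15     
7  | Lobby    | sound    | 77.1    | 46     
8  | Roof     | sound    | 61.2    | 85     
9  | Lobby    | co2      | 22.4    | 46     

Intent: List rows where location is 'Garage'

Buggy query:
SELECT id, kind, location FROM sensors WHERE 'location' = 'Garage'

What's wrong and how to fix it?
Bug: Single quotes denote string literals in SQL; the column name is being compared as a constant string

Fix: Remove the quotes around the column name (or use double quotes for an identifier)

Corrected query:
SELECT id, kind, location FROM sensors WHERE location = 'Garage'

Result:
id | kind  | location
---+-------+---------
2  | light | Garage  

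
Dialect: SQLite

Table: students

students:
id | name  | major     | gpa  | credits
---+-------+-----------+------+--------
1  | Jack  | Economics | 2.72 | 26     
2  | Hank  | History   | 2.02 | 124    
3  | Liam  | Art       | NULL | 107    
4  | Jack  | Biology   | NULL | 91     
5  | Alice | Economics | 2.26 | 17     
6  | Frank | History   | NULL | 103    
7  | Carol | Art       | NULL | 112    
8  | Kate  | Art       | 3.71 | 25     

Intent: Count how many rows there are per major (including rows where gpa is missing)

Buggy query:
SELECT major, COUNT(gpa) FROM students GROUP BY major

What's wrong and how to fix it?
Bug: COUNT(column) counts non-NULL values only; rows with NULL gpa aren't counted

Fix: Replace COUNT(gpa) with COUNT(*)

Corrected query:
SELECT major, COUNT(*) FROM students GROUP BY major

Result:
major     | COUNT(*)
----------+---------
Art       | 3       
Biology   | 1       
Economics | 2       
History   | 2       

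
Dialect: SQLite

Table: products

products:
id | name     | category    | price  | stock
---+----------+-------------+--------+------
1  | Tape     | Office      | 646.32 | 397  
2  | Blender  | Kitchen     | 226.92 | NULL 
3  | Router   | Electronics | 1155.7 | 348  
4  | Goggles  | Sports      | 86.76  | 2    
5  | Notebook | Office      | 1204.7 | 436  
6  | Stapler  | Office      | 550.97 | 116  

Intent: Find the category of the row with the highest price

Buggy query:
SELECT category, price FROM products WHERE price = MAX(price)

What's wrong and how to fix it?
Bug: WHERE is evaluated per row; an aggregate over the whole table isn't defined there

Fix: Wrap MAX in a scalar subquery so WHERE compares against a single value

Corrected query:
SELECT category, price FROM products WHERE price = (SELECT MAX(price) FROM products)

Result:
category | price 
---------+-------
Office   | 1204.7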